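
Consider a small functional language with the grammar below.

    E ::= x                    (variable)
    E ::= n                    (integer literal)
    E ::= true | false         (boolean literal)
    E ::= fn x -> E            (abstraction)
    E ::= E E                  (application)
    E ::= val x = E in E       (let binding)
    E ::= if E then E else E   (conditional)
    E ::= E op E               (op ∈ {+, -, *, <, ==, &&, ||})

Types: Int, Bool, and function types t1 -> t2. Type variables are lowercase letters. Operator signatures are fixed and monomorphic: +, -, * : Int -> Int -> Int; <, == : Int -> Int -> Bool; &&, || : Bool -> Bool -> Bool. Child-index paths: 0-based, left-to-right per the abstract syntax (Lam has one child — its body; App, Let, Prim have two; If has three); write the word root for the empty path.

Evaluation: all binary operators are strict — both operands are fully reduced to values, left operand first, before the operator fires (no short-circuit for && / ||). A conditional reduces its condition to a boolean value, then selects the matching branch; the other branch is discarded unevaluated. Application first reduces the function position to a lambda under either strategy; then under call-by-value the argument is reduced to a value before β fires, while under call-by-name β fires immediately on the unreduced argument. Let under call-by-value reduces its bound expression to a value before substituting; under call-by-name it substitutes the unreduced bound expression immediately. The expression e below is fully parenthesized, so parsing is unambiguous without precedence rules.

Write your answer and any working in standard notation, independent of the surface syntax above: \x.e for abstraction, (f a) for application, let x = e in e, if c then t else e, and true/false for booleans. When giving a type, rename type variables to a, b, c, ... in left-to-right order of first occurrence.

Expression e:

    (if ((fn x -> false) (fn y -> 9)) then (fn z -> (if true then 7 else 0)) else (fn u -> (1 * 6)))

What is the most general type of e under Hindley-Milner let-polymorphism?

Trace:
\x._ : a -> Bool
\y._ : b -> Int
  unify a -> Bool ~ (b -> Int) -> c
  unify a ~ b -> Int
  unify Bool ~ c
_ _ : Bool
  unify Bool ~ Bool
  unify Bool ~ Bool
  unify Int ~ Int
\z._ : d -> Int
  unify Int ~ Int
  unify Int ~ Int
\u._ : e -> Int
  unify d -> Int ~ e -> Int
  unify d ~ e
  unify Int ~ Int

Answer: a -> Int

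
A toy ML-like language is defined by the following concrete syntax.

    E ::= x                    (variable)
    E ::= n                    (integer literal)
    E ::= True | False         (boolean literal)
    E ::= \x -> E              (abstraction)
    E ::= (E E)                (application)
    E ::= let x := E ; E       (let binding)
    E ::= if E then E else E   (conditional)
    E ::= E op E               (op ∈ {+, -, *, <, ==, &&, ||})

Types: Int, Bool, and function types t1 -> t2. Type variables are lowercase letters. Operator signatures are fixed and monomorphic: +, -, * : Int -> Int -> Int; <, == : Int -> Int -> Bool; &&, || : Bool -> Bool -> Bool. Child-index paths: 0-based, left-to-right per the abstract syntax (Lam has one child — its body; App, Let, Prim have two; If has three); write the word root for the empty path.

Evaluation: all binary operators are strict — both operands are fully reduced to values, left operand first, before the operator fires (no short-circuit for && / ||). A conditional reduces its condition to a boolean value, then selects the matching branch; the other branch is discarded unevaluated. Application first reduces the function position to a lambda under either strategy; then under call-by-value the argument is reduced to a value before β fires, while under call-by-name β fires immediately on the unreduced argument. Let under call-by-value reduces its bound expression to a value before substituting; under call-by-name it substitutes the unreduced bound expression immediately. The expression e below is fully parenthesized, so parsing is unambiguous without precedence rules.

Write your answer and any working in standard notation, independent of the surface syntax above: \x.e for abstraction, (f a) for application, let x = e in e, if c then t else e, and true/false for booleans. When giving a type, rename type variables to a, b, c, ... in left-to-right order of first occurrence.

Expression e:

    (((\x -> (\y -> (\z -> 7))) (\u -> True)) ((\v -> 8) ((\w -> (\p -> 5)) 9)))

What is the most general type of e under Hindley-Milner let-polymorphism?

Derivation:
\z._ : c -> Int
\y._ : b -> c -> Int
\x._ : a -> b -> c -> Int
\u._ : d -> Bool
  unify a -> b -> c -> Int ~ (d -> Bool) -> e
  unify a ~ d -> Bool
  unify b -> c -> Int ~ e
_ _ : b -> c -> Int
\v._ : f -> Int
\p._ : h -> Int
\w._ : g -> h -> Int
  unify g -> h -> Int ~ Int -> i
  unify g ~ Int
  unify h -> Int ~ i
_ _ : h -> Int
  unify f -> Int ~ (h -> Int) -> j
  unify f ~ h -> Int
  unify Int ~ j
_ _ : Int
  unify b -> c -> Int ~ Int -> k
  unify b ~ Int
  unify c -> Int ~ k
_ _ : c -> Int

Answer: a -> Int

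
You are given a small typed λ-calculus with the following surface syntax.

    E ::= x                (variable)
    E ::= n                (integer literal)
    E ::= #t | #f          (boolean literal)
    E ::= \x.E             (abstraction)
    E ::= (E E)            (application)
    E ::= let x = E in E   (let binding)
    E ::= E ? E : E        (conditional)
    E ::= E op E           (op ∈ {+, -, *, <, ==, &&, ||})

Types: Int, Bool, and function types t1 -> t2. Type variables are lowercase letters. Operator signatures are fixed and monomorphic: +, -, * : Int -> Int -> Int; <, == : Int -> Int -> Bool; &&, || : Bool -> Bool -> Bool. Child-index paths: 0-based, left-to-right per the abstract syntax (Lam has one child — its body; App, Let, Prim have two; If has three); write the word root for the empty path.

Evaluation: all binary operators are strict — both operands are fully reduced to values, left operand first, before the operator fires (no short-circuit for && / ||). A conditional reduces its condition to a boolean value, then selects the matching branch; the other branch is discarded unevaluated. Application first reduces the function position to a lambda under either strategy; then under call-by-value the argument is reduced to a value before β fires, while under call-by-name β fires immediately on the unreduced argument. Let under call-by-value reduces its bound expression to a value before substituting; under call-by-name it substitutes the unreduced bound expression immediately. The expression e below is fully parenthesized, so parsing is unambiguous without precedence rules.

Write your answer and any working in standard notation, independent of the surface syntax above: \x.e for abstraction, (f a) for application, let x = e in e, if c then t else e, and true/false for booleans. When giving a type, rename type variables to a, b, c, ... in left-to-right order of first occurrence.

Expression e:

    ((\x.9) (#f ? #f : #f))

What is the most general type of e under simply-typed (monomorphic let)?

Trace:
\x._ : a -> Int
  unify Bool ~ Bool
  unify Bool ~ Bool
  unify a -> Int ~ Bool -> b
  unify a ~ Bool
  unify Int ~ b
_ _ : Int

Answer: Int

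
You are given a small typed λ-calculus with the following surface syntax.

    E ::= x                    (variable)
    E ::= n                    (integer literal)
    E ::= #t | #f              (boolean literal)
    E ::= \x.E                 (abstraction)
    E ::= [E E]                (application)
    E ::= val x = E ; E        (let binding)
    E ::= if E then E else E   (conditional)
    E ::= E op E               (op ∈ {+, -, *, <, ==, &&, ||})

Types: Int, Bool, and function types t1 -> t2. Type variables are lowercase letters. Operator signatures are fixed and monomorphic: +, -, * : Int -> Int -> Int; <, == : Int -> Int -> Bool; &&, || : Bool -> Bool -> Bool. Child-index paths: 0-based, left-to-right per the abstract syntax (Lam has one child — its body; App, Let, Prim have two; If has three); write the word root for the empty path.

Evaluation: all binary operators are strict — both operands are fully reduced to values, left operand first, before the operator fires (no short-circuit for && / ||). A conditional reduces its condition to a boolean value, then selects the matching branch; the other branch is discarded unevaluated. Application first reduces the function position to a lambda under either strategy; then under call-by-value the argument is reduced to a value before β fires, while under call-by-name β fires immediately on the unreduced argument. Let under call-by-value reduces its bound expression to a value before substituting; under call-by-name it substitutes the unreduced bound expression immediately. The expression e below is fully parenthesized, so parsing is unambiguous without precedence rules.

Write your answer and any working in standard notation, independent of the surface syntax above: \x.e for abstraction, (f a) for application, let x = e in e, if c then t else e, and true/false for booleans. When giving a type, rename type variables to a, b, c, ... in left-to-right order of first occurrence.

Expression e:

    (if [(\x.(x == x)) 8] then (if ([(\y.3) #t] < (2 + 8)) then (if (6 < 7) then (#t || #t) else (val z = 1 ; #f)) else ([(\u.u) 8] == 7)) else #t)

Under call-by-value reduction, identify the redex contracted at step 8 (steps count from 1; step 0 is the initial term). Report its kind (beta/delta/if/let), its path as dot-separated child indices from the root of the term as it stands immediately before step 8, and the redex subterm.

Answer: delta at 0 : (6 < 7)

Working:
step 0: (if ((\x.(x == x)) 8) then (if (((\y.3) true) < (2 + 8)) then (if (6 < 7) then (true || true) else (let z = 1 in false)) else (((\u.u) 8) == 7)) else true)
step 1: [beta@0] (if (8 == 8) then (if (((\y.3) true) < (2 + 8)) then (if (6 < 7) then (true || true) else (let z = 1 in false)) else (((\u.u) 8) == 7)) else true)
step 2: [delta@0] (if true then (if (((\y.3) true) < (2 + 8)) then (if (6 < 7) then (true || true) else (let z = 1 in false)) else (((\u.u) 8) == 7)) else true)
step 3: [if@root] (if (((\y.3) true) < (2 + 8)) then (if (6 < 7) then (true || true) else (let z = 1 in false)) else (((\u.u) 8) == 7))
step 4: [beta@0.0] (if (3 < (2 + 8)) then (if (6 < 7) then (true || true) else (let z = 1 in false)) else (((\u.u) 8) == 7))
step 5: [delta@0.1] (if (3 < 10) then (if (6 < 7) then (true || true) else (let z = 1 in false)) else (((\u.u) 8) == 7))
step 6: [delta@0] (if true then (if (6 < 7) then (true || true) else (let z = 1 in false)) else (((\u.u) 8) == 7))
step 7: [if@root] (if (6 < 7) then (true || true) else (let z = 1 in false))
step 8: [delta@0] (if true then (true || true) else (let z = 1 in false))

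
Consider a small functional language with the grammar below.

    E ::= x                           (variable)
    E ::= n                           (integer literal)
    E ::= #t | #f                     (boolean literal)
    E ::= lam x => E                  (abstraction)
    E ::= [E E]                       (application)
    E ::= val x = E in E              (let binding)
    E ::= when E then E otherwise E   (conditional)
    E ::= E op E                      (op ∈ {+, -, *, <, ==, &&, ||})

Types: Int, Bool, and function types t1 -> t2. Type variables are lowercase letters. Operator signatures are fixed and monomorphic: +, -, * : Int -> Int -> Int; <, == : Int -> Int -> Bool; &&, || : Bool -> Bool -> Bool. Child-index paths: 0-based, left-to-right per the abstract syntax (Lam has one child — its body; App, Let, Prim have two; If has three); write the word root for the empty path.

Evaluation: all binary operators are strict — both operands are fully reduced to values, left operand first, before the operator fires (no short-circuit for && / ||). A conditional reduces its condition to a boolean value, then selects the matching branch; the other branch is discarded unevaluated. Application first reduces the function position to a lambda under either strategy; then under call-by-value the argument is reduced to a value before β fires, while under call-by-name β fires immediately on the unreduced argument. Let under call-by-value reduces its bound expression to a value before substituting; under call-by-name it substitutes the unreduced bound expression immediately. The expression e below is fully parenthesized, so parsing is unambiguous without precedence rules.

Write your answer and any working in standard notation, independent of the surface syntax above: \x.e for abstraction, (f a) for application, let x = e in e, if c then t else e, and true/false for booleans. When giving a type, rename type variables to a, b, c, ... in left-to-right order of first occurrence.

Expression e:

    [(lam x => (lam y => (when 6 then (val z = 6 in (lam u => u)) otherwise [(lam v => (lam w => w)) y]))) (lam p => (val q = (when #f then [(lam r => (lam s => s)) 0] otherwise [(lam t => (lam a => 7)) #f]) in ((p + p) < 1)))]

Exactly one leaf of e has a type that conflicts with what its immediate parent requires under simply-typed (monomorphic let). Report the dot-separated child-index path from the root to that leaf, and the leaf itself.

Working:
  unify Int ~ Bool
  FAIL: mismatch Int ~ Bool

Answer: 0.0.0.0 : 6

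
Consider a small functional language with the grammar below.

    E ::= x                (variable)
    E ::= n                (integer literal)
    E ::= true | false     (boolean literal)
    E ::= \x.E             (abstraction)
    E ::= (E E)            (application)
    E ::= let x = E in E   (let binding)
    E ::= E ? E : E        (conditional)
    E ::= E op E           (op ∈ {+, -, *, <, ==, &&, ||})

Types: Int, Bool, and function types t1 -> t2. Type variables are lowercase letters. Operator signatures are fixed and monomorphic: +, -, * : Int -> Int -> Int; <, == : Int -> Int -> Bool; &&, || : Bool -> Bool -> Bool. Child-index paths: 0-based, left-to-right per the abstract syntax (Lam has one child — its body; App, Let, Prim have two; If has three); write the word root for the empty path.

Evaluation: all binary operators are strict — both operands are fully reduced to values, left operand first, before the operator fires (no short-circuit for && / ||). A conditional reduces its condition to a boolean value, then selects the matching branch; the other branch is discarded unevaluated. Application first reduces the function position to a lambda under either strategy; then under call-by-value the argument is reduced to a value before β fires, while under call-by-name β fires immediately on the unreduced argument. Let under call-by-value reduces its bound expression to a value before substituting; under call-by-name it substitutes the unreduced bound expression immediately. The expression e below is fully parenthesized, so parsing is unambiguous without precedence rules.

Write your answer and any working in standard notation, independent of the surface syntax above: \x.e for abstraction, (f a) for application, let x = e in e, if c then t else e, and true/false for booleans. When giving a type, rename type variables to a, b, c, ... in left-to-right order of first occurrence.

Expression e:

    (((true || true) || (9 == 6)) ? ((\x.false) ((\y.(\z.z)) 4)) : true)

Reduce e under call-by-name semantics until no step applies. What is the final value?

Answer: false

Derivation:
step 0: (if ((true || true) || (9 == 6)) then ((\x.false) ((\y.(\z.z)) 4)) else true)
step 1: [delta@0.0] (if (true || (9 == 6)) then ((\x.false) ((\y.(\z.z)) 4)) else true)
step 2: [delta@0.1] (if (true || false) then ((\x.false) ((\y.(\z.z)) 4)) else true)
step 3: [delta@0] (if true then ((\x.false) ((\y.(\z.z)) 4)) else true)
step 4: [if@root] ((\x.false) ((\y.(\z.z)) 4))
step 5: [beta@root] false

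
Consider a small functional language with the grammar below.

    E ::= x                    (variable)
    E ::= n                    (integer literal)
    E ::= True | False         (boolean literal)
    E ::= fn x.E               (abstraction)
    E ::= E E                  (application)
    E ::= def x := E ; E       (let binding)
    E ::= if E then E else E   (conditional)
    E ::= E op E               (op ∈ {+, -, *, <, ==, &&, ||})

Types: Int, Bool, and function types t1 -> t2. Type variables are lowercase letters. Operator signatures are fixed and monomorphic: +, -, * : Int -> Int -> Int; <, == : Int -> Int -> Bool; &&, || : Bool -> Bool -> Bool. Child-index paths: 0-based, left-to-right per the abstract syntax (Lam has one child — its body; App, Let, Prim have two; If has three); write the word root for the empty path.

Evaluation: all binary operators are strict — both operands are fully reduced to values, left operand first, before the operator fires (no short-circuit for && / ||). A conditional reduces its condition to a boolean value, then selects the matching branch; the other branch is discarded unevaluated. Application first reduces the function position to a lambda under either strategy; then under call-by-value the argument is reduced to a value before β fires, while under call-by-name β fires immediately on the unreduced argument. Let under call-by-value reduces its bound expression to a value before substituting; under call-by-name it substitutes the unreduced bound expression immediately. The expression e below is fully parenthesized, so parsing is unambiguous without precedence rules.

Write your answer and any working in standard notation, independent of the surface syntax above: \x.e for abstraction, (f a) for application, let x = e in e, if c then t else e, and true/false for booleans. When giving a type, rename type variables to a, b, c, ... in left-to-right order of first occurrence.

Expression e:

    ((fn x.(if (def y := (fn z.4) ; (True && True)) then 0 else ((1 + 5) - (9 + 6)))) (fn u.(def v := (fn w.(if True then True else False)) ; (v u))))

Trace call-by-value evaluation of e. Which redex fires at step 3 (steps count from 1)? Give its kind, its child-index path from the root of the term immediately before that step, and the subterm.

Answer: delta at 0 : (true && true)

Working:
step 0: ((\x.(if (let y = (\z.4) in (true && true)) then 0 else ((1 + 5) - (9 + 6)))) (\u.(let v = (\w.(if true then true else false)) in (v u))))
step 1: [beta@root] (if (let y = (\z.4) in (true && true)) then 0 else ((1 + 5) - (9 + 6)))
step 2: [let@0] (if (true && true) then 0 else ((1 + 5) - (9 + 6)))
step 3: [delta@0] (if true then 0 else ((1 + 5) - (9 + 6)))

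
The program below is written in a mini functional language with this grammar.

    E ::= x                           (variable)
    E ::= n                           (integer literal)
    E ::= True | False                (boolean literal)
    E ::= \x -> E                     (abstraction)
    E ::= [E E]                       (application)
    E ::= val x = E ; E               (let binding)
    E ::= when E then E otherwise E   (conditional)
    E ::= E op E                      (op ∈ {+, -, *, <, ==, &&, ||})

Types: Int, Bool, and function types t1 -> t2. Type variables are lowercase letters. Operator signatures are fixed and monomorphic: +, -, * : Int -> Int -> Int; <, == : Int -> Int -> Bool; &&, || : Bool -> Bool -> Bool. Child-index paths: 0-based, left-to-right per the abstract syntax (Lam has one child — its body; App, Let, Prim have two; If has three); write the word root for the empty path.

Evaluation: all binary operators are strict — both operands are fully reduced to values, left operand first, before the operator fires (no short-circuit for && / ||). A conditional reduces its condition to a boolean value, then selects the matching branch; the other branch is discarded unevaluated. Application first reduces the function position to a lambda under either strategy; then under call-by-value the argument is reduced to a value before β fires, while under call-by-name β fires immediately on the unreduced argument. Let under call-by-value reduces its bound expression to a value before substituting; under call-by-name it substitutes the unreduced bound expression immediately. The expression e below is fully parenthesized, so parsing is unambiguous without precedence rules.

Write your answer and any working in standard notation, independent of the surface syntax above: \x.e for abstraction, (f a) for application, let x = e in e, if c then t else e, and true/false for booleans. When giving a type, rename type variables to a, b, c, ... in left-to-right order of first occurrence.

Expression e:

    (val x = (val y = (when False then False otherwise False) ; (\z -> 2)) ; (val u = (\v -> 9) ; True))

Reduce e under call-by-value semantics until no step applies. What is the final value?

Working:
step 0: (let x = (let y = (if false then false else false) in (\z.2)) in (let u = (\v.9) in true))
step 1: [if@0.0] (let x = (let y = false in (\z.2)) in (let u = (\v.9) in true))
step 2: [let@0] (let x = (\z.2) in (let u = (\v.9) in true))
step 3: [let@root] (let u = (\v.9) in true)
step 4: [let@root] true

Answer: true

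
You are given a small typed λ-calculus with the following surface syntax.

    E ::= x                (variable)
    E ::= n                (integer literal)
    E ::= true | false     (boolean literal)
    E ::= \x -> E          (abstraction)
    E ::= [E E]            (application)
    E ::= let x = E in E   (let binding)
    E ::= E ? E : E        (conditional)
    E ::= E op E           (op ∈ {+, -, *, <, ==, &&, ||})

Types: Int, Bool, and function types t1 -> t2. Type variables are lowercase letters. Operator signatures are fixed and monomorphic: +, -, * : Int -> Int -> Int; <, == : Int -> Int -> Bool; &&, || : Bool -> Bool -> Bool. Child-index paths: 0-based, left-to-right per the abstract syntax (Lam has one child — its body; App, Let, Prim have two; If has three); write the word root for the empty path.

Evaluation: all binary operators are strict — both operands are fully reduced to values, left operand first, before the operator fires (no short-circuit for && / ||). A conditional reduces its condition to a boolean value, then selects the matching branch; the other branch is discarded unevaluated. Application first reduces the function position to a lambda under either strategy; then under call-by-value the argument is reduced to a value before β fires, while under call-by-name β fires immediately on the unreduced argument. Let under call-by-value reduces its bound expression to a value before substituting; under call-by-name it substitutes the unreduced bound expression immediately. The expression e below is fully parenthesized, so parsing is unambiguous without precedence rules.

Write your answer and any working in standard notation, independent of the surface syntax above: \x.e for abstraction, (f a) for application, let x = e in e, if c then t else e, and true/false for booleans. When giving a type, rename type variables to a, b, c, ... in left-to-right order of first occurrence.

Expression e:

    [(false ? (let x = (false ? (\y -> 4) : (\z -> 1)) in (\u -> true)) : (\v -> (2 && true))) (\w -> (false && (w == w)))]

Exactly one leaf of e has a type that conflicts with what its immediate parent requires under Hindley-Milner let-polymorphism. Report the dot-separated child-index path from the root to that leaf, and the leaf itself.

Answer: 0.2.0.0 : 2

Trace:
  unify Bool ~ Bool
  unify Bool ~ Bool
\y._ : a -> Int
\z._ : b -> Int
  unify a -> Int ~ b -> Int
  unify a ~ b
  unify Int ~ Int
let x : forall. b -> Int
\u._ : c -> Bool
  unify Int ~ Bool
  FAIL: mismatch Int ~ Bool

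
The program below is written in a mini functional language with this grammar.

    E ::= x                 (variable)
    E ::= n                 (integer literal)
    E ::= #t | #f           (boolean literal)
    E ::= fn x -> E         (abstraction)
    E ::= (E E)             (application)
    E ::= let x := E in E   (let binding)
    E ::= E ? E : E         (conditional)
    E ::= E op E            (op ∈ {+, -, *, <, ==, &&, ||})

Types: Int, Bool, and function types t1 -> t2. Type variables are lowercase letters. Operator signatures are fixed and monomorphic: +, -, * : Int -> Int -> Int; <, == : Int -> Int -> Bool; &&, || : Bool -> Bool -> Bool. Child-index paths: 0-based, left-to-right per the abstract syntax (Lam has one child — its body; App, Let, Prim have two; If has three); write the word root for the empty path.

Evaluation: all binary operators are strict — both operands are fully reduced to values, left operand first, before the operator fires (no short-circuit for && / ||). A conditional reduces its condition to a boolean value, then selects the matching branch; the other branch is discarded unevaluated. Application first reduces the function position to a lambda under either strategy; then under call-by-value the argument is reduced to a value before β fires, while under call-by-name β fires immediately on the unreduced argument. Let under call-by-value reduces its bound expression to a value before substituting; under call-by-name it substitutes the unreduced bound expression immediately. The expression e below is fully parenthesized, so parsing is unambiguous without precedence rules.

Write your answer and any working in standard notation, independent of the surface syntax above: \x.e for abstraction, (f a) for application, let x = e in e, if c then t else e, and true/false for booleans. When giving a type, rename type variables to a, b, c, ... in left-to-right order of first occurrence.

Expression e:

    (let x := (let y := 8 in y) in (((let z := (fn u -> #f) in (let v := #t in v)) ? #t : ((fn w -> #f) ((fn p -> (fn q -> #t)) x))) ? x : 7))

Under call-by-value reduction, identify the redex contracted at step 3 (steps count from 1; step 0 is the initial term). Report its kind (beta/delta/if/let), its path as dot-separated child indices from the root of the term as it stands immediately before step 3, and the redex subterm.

Derivation:
step 0: (let x = (let y = 8 in y) in (if (if (let z = (\u.false) in (let v = true in v)) then true else ((\w.false) ((\p.(\q.true)) x))) then x else 7))
step 1: [let@0] (let x = 8 in (if (if (let z = (\u.false) in (let v = true in v)) then true else ((\w.false) ((\p.(\q.true)) x))) then x else 7))
step 2: [let@root] (if (if (let z = (\u.false) in (let v = true in v)) then true else ((\w.false) ((\p.(\q.true)) 8))) then 8 else 7)
step 3: [let@0.0] (if (if (let v = true in v) then true else ((\w.false) ((\p.(\q.true)) 8))) then 8 else 7)

Answer: let at 0.0 : (let z = (\u.false) in (let v = true in v))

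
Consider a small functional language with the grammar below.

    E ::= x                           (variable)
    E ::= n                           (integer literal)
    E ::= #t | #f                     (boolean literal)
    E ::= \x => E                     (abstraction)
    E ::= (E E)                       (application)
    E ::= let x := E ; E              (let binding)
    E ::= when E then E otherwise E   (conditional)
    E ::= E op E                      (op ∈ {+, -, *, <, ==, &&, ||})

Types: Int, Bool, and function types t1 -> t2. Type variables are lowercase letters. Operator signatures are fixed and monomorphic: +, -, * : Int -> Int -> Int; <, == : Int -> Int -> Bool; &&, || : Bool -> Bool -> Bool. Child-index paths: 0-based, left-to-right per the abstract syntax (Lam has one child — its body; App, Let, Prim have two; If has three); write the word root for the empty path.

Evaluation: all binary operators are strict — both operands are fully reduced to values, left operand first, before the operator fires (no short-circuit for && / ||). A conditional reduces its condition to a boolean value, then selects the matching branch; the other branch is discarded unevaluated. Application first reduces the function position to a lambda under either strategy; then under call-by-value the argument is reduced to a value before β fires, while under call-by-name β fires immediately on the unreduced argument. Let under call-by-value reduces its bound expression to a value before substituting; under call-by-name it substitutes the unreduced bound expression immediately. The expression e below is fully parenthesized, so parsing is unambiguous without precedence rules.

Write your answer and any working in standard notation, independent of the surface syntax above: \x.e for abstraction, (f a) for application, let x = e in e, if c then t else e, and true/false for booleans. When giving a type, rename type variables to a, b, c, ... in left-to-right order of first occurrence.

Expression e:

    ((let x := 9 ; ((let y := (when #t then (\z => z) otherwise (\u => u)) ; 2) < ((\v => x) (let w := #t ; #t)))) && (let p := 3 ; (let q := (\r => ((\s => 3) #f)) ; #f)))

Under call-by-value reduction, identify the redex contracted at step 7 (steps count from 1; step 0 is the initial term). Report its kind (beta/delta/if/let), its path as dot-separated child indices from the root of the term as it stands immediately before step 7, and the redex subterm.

Answer: let at 1 : (let p = 3 in (let q = (\r.((\s.3) false)) in false))

Trace:
step 0: ((let x = 9 in ((let y = (if true then (\z.z) else (\u.u)) in 2) < ((\v.x) (let w = true in true)))) && (let p = 3 in (let q = (\r.((\s.3) false)) in false)))
step 1: [let@0] (((let y = (if true then (\z.z) else (\u.u)) in 2) < ((\v.9) (let w = true in true))) && (let p = 3 in (let q = (\r.((\s.3) false)) in false)))
step 2: [if@0.0.0] (((let y = (\z.z) in 2) < ((\v.9) (let w = true in true))) && (let p = 3 in (let q = (\r.((\s.3) false)) in false)))
step 3: [let@0.0] ((2 < ((\v.9) (let w = true in true))) && (let p = 3 in (let q = (\r.((\s.3) false)) in false)))
step 4: [let@0.1.1] ((2 < ((\v.9) true)) && (let p = 3 in (let q = (\r.((\s.3) false)) in false)))
step 5: [beta@0.1] ((2 < 9) && (let p = 3 in (let q = (\r.((\s.3) false)) in false)))
step 6: [delta@0] (true && (let p = 3 in (let q = (\r.((\s.3) false)) in false)))
step 7: [let@1] (true && (let q = (\r.((\s.3) false)) in false))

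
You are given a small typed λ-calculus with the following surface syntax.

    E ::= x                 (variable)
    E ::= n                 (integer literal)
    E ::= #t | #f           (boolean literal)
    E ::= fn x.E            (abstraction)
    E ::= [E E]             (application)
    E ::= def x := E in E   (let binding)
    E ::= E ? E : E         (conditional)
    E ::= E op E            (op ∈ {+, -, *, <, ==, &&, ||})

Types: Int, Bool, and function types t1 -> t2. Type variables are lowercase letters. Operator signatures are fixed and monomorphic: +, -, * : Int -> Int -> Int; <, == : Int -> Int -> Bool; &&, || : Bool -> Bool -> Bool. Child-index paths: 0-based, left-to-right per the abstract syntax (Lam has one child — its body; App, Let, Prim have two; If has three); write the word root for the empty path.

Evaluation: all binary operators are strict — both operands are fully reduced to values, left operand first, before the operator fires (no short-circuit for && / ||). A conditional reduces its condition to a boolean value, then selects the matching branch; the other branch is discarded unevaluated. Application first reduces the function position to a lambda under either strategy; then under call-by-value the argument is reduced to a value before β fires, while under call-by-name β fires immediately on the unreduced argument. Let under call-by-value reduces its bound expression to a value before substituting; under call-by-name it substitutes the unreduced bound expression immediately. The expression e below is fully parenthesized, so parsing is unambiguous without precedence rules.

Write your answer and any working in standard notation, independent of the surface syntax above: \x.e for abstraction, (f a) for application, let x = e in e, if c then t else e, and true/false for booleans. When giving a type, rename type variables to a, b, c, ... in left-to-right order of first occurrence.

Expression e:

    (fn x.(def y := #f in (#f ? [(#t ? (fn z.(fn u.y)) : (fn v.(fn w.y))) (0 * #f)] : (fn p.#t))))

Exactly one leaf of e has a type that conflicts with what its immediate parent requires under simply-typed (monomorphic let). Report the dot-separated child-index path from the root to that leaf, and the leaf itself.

Working:
let y : Bool
  unify Bool ~ Bool
  unify Bool ~ Bool
y : Bool
\u._ : c -> Bool
\z._ : b -> c -> Bool
y : Bool
\w._ : e -> Bool
\v._ : d -> e -> Bool
  unify b -> c -> Bool ~ d -> e -> Bool
  unify b ~ d
  unify c -> Bool ~ e -> Bool
  unify c ~ e
  unify Bool ~ Bool
  unify Int ~ Int
  unify Bool ~ Int
  FAIL: mismatch Bool ~ Int

Answer: 0.1.1.1.1 : false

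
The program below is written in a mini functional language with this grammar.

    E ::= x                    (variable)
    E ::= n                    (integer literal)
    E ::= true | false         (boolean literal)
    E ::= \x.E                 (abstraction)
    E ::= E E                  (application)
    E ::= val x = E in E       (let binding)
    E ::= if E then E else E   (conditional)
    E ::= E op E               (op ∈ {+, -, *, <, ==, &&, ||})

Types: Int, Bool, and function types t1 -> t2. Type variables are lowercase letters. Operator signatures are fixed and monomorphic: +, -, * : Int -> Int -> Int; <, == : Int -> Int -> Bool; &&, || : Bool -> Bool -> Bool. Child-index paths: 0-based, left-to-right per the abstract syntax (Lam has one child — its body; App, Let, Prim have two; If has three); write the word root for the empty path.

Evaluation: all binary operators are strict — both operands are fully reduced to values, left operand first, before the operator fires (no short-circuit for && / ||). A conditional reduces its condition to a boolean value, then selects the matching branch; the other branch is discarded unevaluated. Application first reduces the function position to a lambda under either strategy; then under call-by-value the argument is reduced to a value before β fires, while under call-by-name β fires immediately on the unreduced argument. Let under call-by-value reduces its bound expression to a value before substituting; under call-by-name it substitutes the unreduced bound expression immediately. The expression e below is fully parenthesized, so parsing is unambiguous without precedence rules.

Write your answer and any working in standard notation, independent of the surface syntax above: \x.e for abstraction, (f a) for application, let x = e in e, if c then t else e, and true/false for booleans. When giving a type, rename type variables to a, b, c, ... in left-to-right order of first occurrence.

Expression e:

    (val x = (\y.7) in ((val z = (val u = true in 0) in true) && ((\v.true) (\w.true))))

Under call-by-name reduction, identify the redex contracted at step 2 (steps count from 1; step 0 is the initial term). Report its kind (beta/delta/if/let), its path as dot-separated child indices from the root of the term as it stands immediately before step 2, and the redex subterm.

Working:
step 0: (let x = (\y.7) in ((let z = (let u = true in 0) in true) && ((\v.true) (\w.true))))
step 1: [let@root] ((let z = (let u = true in 0) in true) && ((\v.true) (\w.true)))
step 2: [let@0] (true && ((\v.true) (\w.true)))

Answer: let at 0 : (let z = (let u = true in 0) in true)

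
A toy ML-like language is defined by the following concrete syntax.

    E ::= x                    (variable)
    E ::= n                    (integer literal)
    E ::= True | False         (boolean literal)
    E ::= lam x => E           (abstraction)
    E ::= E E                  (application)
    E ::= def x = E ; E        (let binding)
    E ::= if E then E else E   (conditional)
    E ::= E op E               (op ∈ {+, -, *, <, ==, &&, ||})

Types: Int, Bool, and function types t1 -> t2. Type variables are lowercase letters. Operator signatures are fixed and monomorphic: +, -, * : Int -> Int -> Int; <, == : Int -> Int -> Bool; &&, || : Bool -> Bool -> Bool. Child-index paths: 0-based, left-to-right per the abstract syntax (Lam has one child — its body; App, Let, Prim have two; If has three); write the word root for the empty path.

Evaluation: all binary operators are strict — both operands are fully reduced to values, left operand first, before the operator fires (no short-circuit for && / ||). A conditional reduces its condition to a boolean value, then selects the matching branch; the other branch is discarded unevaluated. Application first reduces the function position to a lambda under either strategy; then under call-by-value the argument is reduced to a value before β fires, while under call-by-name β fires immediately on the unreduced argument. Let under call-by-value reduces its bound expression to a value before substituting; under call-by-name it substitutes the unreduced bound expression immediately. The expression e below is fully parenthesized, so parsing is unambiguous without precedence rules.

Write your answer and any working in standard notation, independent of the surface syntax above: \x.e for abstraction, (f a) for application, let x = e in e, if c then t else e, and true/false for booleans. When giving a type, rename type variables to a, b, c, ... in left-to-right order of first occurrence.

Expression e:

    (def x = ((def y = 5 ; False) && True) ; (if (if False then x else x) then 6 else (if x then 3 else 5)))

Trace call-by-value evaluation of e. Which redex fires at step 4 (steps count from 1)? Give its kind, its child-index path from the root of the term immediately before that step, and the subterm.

Answer: if at 0 : (if false then false else false)

Derivation:
step 0: (let x = ((let y = 5 in false) && true) in (if (if false then x else x) then 6 else (if x then 3 else 5)))
step 1: [let@0.0] (let x = (false && true) in (if (if false then x else x) then 6 else (if x then 3 else 5)))
step 2: [delta@0] (let x = false in (if (if false then x else x) then 6 else (if x then 3 else 5)))
step 3: [let@root] (if (if false then false else false) then 6 else (if false then 3 else 5))
step 4: [if@0] (if false then 6 else (if false then 3 else 5))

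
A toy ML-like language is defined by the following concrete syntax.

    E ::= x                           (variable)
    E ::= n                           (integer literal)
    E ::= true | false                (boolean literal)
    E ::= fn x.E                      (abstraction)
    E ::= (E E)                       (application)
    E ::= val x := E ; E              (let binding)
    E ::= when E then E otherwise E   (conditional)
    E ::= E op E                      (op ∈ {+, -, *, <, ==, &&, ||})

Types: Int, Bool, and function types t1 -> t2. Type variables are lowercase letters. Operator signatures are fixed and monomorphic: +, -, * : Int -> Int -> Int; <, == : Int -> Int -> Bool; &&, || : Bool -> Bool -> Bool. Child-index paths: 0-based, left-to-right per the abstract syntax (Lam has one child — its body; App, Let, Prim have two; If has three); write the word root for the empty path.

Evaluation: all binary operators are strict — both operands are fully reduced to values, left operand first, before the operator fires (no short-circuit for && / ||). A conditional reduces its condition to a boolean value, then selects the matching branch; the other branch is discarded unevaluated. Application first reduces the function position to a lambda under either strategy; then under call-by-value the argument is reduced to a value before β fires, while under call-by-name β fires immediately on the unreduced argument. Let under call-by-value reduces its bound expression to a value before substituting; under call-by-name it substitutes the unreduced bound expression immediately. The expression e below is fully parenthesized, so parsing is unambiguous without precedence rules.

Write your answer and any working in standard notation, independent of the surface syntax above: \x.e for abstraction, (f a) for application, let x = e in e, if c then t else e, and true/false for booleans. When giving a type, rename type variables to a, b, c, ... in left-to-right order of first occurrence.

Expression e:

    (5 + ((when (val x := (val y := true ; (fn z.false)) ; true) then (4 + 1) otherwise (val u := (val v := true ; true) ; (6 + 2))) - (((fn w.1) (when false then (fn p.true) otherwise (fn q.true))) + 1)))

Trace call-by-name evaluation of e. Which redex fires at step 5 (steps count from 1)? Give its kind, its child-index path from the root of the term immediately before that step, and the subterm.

Answer: delta at 1.1 : (1 + 1)

Derivation:
step 0: (5 + ((if (let x = (let y = true in (\z.false)) in true) then (4 + 1) else (let u = (let v = true in true) in (6 + 2))) - (((\w.1) (if false then (\p.true) else (\q.true))) + 1)))
step 1: [let@1.0.0] (5 + ((if true then (4 + 1) else (let u = (let v = true in true) in (6 + 2))) - (((\w.1) (if false then (\p.true) else (\q.true))) + 1)))
step 2: [if@1.0] (5 + ((4 + 1) - (((\w.1) (if false then (\p.true) else (\q.true))) + 1)))
step 3: [delta@1.0] (5 + (5 - (((\w.1) (if false then (\p.true) else (\q.true))) + 1)))
step 4: [beta@1.1.0] (5 + (5 - (1 + 1)))
step 5: [delta@1.1] (5 + (5 - 2))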